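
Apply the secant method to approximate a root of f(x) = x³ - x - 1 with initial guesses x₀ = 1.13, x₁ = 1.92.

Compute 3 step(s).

f(x) = x³ - x - 1
x₀ = 1.13, x₁ = 1.92

Secant formula: x_{n+1} = x_n - f(x_n)(x_n - x_{n-1})/(f(x_n) - f(x_{n-1}))

Iteration 1:
  f(1.130000) = -0.687103
  f(1.920000) = 4.157888
  x_2 = 1.920000 - 4.157888×(1.920000 - 1.130000)/(4.157888 - (-0.687103))
       = 1.242036
Iteration 2:
  f(1.920000) = 4.157888
  f(1.242036) = -0.326006
  x_3 = 1.242036 - (-0.326006)×(1.242036 - 1.920000)/(-0.326006 - 4.157888)
       = 1.291328
Iteration 3:
  f(1.242036) = -0.326006
  f(1.291328) = -0.138004
  x_4 = 1.291328 - (-0.138004)×(1.291328 - 1.242036)/(-0.138004 - (-0.326006))
       = 1.327511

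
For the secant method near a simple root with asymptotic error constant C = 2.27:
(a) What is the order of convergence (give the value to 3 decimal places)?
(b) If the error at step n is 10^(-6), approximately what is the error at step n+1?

(a) Secant method has superlinear convergence with order φ = (1+√5)/2 ≈ 1.618.
    This means |e_{n+1}| ≈ C|e_n|^1.618.

(b) With |e_n| = 10^(-6) and C = 2.27:
    |e_{n+1}| ≈ 2.27 × (10^(-6))^1.618 = 2.27 × 10^(-9.71)

(a) ≈ 1.618 (golden ratio); (b) |e_{n+1}| ≈ 4.444e-10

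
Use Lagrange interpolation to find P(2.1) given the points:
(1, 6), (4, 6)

Lagrange interpolation formula:
P(x) = Σ yᵢ × Lᵢ(x)
where Lᵢ(x) = Π_{j≠i} (x - xⱼ)/(xᵢ - xⱼ)

L_0(2.1) = (2.1 - 4)/(1 - 4) = 0.633333
L_1(2.1) = (2.1 - 1)/(4 - 1) = 0.366667

P(2.1) = 6×L_0(2.1) + 6×L_1(2.1)
P(2.1) = 6.000000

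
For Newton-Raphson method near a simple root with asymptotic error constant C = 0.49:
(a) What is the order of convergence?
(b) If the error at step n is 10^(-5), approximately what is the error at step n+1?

(a) Newton-Raphson has quadratic (order 2) convergence near simple roots.
    This means |e_{n+1}| ≈ C|e_n|².

(b) With |e_n| = 10^(-5) and C = 0.49:
    |e_{n+1}| ≈ 0.49 × (10^(-5))² = 0.49 × 10^(-10)

(a) 2 (quadratic); (b) |e_{n+1}| ≈ 4.900e-11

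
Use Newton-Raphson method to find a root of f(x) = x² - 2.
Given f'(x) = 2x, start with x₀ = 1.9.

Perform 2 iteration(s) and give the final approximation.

f(x) = x² - 2
f'(x) = 2x
x₀ = 1.9

Newton-Raphson formula: x_{n+1} = x_n - f(x_n)/f'(x_n)

Iteration 1:
  f(1.900000) = 1.610000
  f'(1.900000) = 3.800000
  x_1 = 1.900000 - 1.610000/3.800000 = 1.476316
Iteration 2:
  f(1.476316) = 0.179508
  f'(1.476316) = 2.952632
  x_2 = 1.476316 - 0.179508/2.952632 = 1.415520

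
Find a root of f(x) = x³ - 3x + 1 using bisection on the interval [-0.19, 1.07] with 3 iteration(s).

f(x) = x³ - 3x + 1
Initial interval: [-0.19, 1.07]

Iteration 1:
  c_1 = (-0.190000 + 1.070000)/2 = 0.440000
  f(c_1) = f(0.440000) = -0.234816
  f(a) × f(c) < 0, new interval: [-0.190000, 0.440000]
Iteration 2:
  c_2 = (-0.190000 + 0.440000)/2 = 0.125000
  f(c_2) = f(0.125000) = 0.626953
  f(a) × f(c) ≥ 0, new interval: [0.125000, 0.440000]
Iteration 3:
  c_3 = (0.125000 + 0.440000)/2 = 0.282500
  f(c_3) = f(0.282500) = 0.175045
  f(a) × f(c) ≥ 0, new interval: [0.282500, 0.440000]

After 3 iteration(s), the approximation is c_3 = 0.282500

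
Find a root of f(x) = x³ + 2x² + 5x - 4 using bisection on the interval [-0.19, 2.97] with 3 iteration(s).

f(x) = x³ + 2x² + 5x - 4
Initial interval: [-0.19, 2.97]

Iteration 1:
  c_1 = (-0.190000 + 2.970000)/2 = 1.390000
  f(c_1) = f(1.390000) = 9.499819
  f(a) × f(c) < 0, new interval: [-0.190000, 1.390000]
Iteration 2:
  c_2 = (-0.190000 + 1.390000)/2 = 0.600000
  f(c_2) = f(0.600000) = -0.064000
  f(a) × f(c) ≥ 0, new interval: [0.600000, 1.390000]
Iteration 3:
  c_3 = (0.600000 + 1.390000)/2 = 0.995000
  f(c_3) = f(0.995000) = 3.940125
  f(a) × f(c) < 0, new interval: [0.600000, 0.995000]

After 3 iteration(s), the approximation is c_3 = 0.995000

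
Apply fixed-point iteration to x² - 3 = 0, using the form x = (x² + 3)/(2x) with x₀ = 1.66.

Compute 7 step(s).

Equation: x² - 3 = 0
Fixed-point form: x = (x² + 3)/(2x)
x₀ = 1.66

x_1 = g(1.660000) = 1.733614
x_2 = g(1.733614) = 1.732052
x_3 = g(1.732052) = 1.732051
x_4 = g(1.732051) = 1.732051
x_5 = g(1.732051) = 1.732051
x_6 = g(1.732051) = 1.732051
x_7 = g(1.732051) = 1.732051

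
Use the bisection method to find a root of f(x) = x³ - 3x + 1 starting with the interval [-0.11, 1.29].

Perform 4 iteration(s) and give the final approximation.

f(x) = x³ - 3x + 1
Initial interval: [-0.11, 1.29]

Iteration 1:
  c_1 = (-0.110000 + 1.290000)/2 = 0.590000
  f(c_1) = f(0.590000) = -0.564621
  f(a) × f(c) < 0, new interval: [-0.110000, 0.590000]
Iteration 2:
  c_2 = (-0.110000 + 0.590000)/2 = 0.240000
  f(c_2) = f(0.240000) = 0.293824
  f(a) × f(c) ≥ 0, new interval: [0.240000, 0.590000]
Iteration 3:
  c_3 = (0.240000 + 0.590000)/2 = 0.415000
  f(c_3) = f(0.415000) = -0.173527
  f(a) × f(c) < 0, new interval: [0.240000, 0.415000]
Iteration 4:
  c_4 = (0.240000 + 0.415000)/2 = 0.327500
  f(c_4) = f(0.327500) = 0.052626
  f(a) × f(c) ≥ 0, new interval: [0.327500, 0.415000]

After 4 iteration(s), the approximation is c_4 = 0.327500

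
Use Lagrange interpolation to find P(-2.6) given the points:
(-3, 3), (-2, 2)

Lagrange interpolation formula:
P(x) = Σ yᵢ × Lᵢ(x)
where Lᵢ(x) = Π_{j≠i} (x - xⱼ)/(xᵢ - xⱼ)

L_0(-2.6) = (-2.6 - (-2))/(-3 - (-2)) = 0.600000
L_1(-2.6) = (-2.6 - (-3))/(-2 - (-3)) = 0.400000

P(-2.6) = 3×L_0(-2.6) + 2×L_1(-2.6)
P(-2.6) = 2.600000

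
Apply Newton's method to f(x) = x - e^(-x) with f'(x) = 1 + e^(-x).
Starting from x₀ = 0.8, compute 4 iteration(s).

f(x) = x - e^(-x)
f'(x) = 1 + e^(-x)
x₀ = 0.8

Newton-Raphson formula: x_{n+1} = x_n - f(x_n)/f'(x_n)

Iteration 1:
  f(0.800000) = 0.350671
  f'(0.800000) = 1.449329
  x_1 = 0.800000 - 0.350671/1.449329 = 0.558046
Iteration 2:
  f(0.558046) = -0.014280
  f'(0.558046) = 1.572326
  x_2 = 0.558046 - (-0.014280)/1.572326 = 0.567128
Iteration 3:
  f(0.567128) = -0.000024
  f'(0.567128) = 1.567152
  x_3 = 0.567128 - (-0.000024)/1.567152 = 0.567143
Iteration 4:
  f(0.567143) = 0.000000
  f'(0.567143) = 1.567143
  x_4 = 0.567143 - 0.000000/1.567143 = 0.567143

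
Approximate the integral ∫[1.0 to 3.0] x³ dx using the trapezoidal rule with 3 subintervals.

f(x) = x³
a = 1.0, b = 3.0, n = 3
h = (b - a)/n = 0.666667

Trapezoidal rule: (h/2)[f(x₀) + 2f(x₁) + 2f(x₂) + ... + f(xₙ)]

x_0 = 1.0000, f(x_0) = 1.000000, coefficient = 1
x_1 = 1.6667, f(x_1) = 4.629630, coefficient = 2
x_2 = 2.3333, f(x_2) = 12.703704, coefficient = 2
x_3 = 3.0000, f(x_3) = 27.000000, coefficient = 1

I ≈ (0.666667/2) × 62.666667 = 20.888889
Exact value: 20.000000
Error: 0.888889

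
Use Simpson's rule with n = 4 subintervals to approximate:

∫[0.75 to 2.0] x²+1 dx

f(x) = x²+1
a = 0.75, b = 2.0, n = 4
h = (b - a)/n = 0.312500

Simpson's rule: (h/3)[f(x₀) + 4f(x₁) + 2f(x₂) + ... + f(xₙ)]

x_0 = 0.7500, f(x_0) = 1.562500, coefficient = 1
x_1 = 1.0625, f(x_1) = 2.128906, coefficient = 4
x_2 = 1.3750, f(x_2) = 2.890625, coefficient = 2
x_3 = 1.6875, f(x_3) = 3.847656, coefficient = 4
x_4 = 2.0000, f(x_4) = 5.000000, coefficient = 1

I ≈ (0.312500/3) × 36.250000 = 3.776042
Exact value: 3.776042
Error: 0.000000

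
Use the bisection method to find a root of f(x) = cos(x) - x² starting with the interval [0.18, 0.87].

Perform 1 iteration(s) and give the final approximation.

f(x) = cos(x) - x²
Initial interval: [0.18, 0.87]

Iteration 1:
  c_1 = (0.180000 + 0.870000)/2 = 0.525000
  f(c_1) = f(0.525000) = 0.589699
  f(a) × f(c) ≥ 0, new interval: [0.525000, 0.870000]

After 1 iteration(s), the approximation is c_1 = 0.525000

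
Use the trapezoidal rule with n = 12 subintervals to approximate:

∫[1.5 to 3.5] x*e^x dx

f(x) = x*e^x
a = 1.5, b = 3.5, n = 12
h = (b - a)/n = 0.166667

Trapezoidal rule: (h/2)[f(x₀) + 2f(x₁) + 2f(x₂) + ... + f(xₙ)]

x_0 = 1.5000, f(x_0) = 6.722534, coefficient = 1
x_1 = 1.6667, f(x_1) = 8.824150, coefficient = 2
x_2 = 1.8333, f(x_2) = 11.466952, coefficient = 2
x_3 = 2.0000, f(x_3) = 14.778112, coefficient = 2
x_4 = 2.1667, f(x_4) = 18.913133, coefficient = 2
x_5 = 2.3333, f(x_5) = 24.061937, coefficient = 2
x_6 = 2.5000, f(x_6) = 30.456235, coefficient = 2
x_7 = 2.6667, f(x_7) = 38.378443, coefficient = 2
x_8 = 2.8333, f(x_8) = 48.172446, coefficient = 2
x_9 = 3.0000, f(x_9) = 60.256611, coefficient = 2
x_10 = 3.1667, f(x_10) = 75.139484, coefficient = 2
x_11 = 3.3333, f(x_11) = 93.438750, coefficient = 2
x_12 = 3.5000, f(x_12) = 115.904082, coefficient = 1

I ≈ (0.166667/2) × 970.399121 = 80.866593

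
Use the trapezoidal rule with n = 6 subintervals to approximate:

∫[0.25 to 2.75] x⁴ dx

f(x) = x⁴
a = 0.25, b = 2.75, n = 6
h = (b - a)/n = 0.416667

Trapezoidal rule: (h/2)[f(x₀) + 2f(x₁) + 2f(x₂) + ... + f(xₙ)]

x_0 = 0.2500, f(x_0) = 0.003906, coefficient = 1
x_1 = 0.6667, f(x_1) = 0.197531, coefficient = 2
x_2 = 1.0833, f(x_2) = 1.377363, coefficient = 2
x_3 = 1.5000, f(x_3) = 5.062500, coefficient = 2
x_4 = 1.9167, f(x_4) = 13.495419, coefficient = 2
x_5 = 2.3333, f(x_5) = 29.641975, coefficient = 2
x_6 = 2.7500, f(x_6) = 57.191406, coefficient = 1

I ≈ (0.416667/2) × 156.744888 = 32.655185
Exact value: 31.455078
Error: 1.200107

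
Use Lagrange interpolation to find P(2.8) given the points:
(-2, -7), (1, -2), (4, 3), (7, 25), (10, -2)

Lagrange interpolation formula:
P(x) = Σ yᵢ × Lᵢ(x)
where Lᵢ(x) = Π_{j≠i} (x - xⱼ)/(xᵢ - xⱼ)

L_0(2.8) = (2.8 - 1)/(-2 - 1) × (2.8 - 4)/(-2 - 4) × (2.8 - 7)/(-2 - 7) × (2.8 - 10)/(-2 - 10) = -0.033600
L_1(2.8) = (2.8 - (-2))/(1 - (-2)) × (2.8 - 4)/(1 - 4) × (2.8 - 7)/(1 - 7) × (2.8 - 10)/(1 - 10) = 0.358400
L_2(2.8) = (2.8 - (-2))/(4 - (-2)) × (2.8 - 1)/(4 - 1) × (2.8 - 7)/(4 - 7) × (2.8 - 10)/(4 - 10) = 0.806400
L_3(2.8) = (2.8 - (-2))/(7 - (-2)) × (2.8 - 1)/(7 - 1) × (2.8 - 4)/(7 - 4) × (2.8 - 10)/(7 - 10) = -0.153600
L_4(2.8) = (2.8 - (-2))/(10 - (-2)) × (2.8 - 1)/(10 - 1) × (2.8 - 4)/(10 - 4) × (2.8 - 7)/(10 - 7) = 0.022400

P(2.8) = (-7)×L_0(2.8) + (-2)×L_1(2.8) + 3×L_2(2.8) + 25×L_3(2.8) + (-2)×L_4(2.8)
P(2.8) = -1.947200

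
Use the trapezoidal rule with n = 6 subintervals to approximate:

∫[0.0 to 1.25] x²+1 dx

f(x) = x²+1
a = 0.0, b = 1.25, n = 6
h = (b - a)/n = 0.208333

Trapezoidal rule: (h/2)[f(x₀) + 2f(x₁) + 2f(x₂) + ... + f(xₙ)]

x_0 = 0.0000, f(x_0) = 1.000000, coefficient = 1
x_1 = 0.2083, f(x_1) = 1.043403, coefficient = 2
x_2 = 0.4167, f(x_2) = 1.173611, coefficient = 2
x_3 = 0.6250, f(x_3) = 1.390625, coefficient = 2
x_4 = 0.8333, f(x_4) = 1.694444, coefficient = 2
x_5 = 1.0417, f(x_5) = 2.085069, coefficient = 2
x_6 = 1.2500, f(x_6) = 2.562500, coefficient = 1

I ≈ (0.208333/2) × 18.336806 = 1.910084
Exact value: 1.901042
Error: 0.009042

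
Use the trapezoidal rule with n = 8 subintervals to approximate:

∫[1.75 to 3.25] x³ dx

f(x) = x³
a = 1.75, b = 3.25, n = 8
h = (b - a)/n = 0.187500

Trapezoidal rule: (h/2)[f(x₀) + 2f(x₁) + 2f(x₂) + ... + f(xₙ)]

x_0 = 1.7500, f(x_0) = 5.359375, coefficient = 1
x_1 = 1.9375, f(x_1) = 7.273193, coefficient = 2
x_2 = 2.1250, f(x_2) = 9.595703, coefficient = 2
x_3 = 2.3125, f(x_3) = 12.366455, coefficient = 2
x_4 = 2.5000, f(x_4) = 15.625000, coefficient = 2
x_5 = 2.6875, f(x_5) = 19.410889, coefficient = 2
x_6 = 2.8750, f(x_6) = 23.763672, coefficient = 2
x_7 = 3.0625, f(x_7) = 28.722900, coefficient = 2
x_8 = 3.2500, f(x_8) = 34.328125, coefficient = 1

I ≈ (0.187500/2) × 273.203125 = 25.612793
Exact value: 25.546875
Error: 0.065918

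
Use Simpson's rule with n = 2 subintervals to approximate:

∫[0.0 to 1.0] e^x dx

f(x) = e^x
a = 0.0, b = 1.0, n = 2
h = (b - a)/n = 0.500000

Simpson's rule: (h/3)[f(x₀) + 4f(x₁) + 2f(x₂) + ... + f(xₙ)]

x_0 = 0.0000, f(x_0) = 1.000000, coefficient = 1
x_1 = 0.5000, f(x_1) = 1.648721, coefficient = 4
x_2 = 1.0000, f(x_2) = 2.718282, coefficient = 1

I ≈ (0.500000/3) × 10.313167 = 1.718861
Exact value: 1.718282
Error: 0.000579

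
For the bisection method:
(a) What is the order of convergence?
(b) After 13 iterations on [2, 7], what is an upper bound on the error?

(a) Bisection has linear (order 1) convergence; the error is halved each step.

(b) Error bound = (b-a)/2^n = (7 - 2)/2^{13}
    = 5/2^{13}

(a) 1 (linear); (b) error ≤ 6.10e-04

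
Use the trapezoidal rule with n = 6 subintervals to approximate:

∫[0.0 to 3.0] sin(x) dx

f(x) = sin(x)
a = 0.0, b = 3.0, n = 6
h = (b - a)/n = 0.500000

Trapezoidal rule: (h/2)[f(x₀) + 2f(x₁) + 2f(x₂) + ... + f(xₙ)]

x_0 = 0.0000, f(x_0) = 0.000000, coefficient = 1
x_1 = 0.5000, f(x_1) = 0.479426, coefficient = 2
x_2 = 1.0000, f(x_2) = 0.841471, coefficient = 2
x_3 = 1.5000, f(x_3) = 0.997495, coefficient = 2
x_4 = 2.0000, f(x_4) = 0.909297, coefficient = 2
x_5 = 2.5000, f(x_5) = 0.598472, coefficient = 2
x_6 = 3.0000, f(x_6) = 0.141120, coefficient = 1

I ≈ (0.500000/2) × 7.793442 = 1.948361
Exact value: 1.989992
Error: 0.041632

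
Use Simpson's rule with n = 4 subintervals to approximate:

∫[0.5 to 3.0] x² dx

f(x) = x²
a = 0.5, b = 3.0, n = 4
h = (b - a)/n = 0.625000

Simpson's rule: (h/3)[f(x₀) + 4f(x₁) + 2f(x₂) + ... + f(xₙ)]

x_0 = 0.5000, f(x_0) = 0.250000, coefficient = 1
x_1 = 1.1250, f(x_1) = 1.265625, coefficient = 4
x_2 = 1.7500, f(x_2) = 3.062500, coefficient = 2
x_3 = 2.3750, f(x_3) = 5.640625, coefficient = 4
x_4 = 3.0000, f(x_4) = 9.000000, coefficient = 1

I ≈ (0.625000/3) × 43.000000 = 8.958333
Exact value: 8.958333
Error: 0.000000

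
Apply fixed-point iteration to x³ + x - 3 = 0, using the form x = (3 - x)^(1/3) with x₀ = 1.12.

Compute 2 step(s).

Equation: x³ + x - 3 = 0
Fixed-point form: x = (3 - x)^(1/3)
x₀ = 1.12

x_1 = g(1.120000) = 1.234201
x_2 = g(1.234201) = 1.208687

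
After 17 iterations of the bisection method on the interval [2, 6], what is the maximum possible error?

Bisection error bound: |error| ≤ (b-a)/2^n
|error| ≤ (6 - 2)/2^17 = 4/2^17
|error| ≤ 0.0000305176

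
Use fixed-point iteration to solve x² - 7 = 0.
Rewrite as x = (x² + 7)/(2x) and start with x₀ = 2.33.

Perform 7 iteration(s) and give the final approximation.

Equation: x² - 7 = 0
Fixed-point form: x = (x² + 7)/(2x)
x₀ = 2.33

x_1 = g(2.330000) = 2.667146
x_2 = g(2.667146) = 2.645837
x_3 = g(2.645837) = 2.645751
x_4 = g(2.645751) = 2.645751
x_5 = g(2.645751) = 2.645751
x_6 = g(2.645751) = 2.645751
x_7 = g(2.645751) = 2.645751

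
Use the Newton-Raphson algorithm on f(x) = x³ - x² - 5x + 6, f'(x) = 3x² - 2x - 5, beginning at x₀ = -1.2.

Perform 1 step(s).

f(x) = x³ - x² - 5x + 6
f'(x) = 3x² - 2x - 5
x₀ = -1.2

Newton-Raphson formula: x_{n+1} = x_n - f(x_n)/f'(x_n)

Iteration 1:
  f(-1.200000) = 8.832000
  f'(-1.200000) = 1.720000
  x_1 = -1.200000 - 8.832000/1.720000 = -6.334884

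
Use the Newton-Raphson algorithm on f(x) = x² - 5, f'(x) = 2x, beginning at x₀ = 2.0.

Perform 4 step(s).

f(x) = x² - 5
f'(x) = 2x
x₀ = 2.0

Newton-Raphson formula: x_{n+1} = x_n - f(x_n)/f'(x_n)

Iteration 1:
  f(2.000000) = -1.000000
  f'(2.000000) = 4.000000
  x_1 = 2.000000 - (-1.000000)/4.000000 = 2.250000
Iteration 2:
  f(2.250000) = 0.062500
  f'(2.250000) = 4.500000
  x_2 = 2.250000 - 0.062500/4.500000 = 2.236111
Iteration 3:
  f(2.236111) = 0.000193
  f'(2.236111) = 4.472222
  x_3 = 2.236111 - 0.000193/4.472222 = 2.236068
Iteration 4:
  f(2.236068) = 0.000000
  f'(2.236068) = 4.472136
  x_4 = 2.236068 - 0.000000/4.472136 = 2.236068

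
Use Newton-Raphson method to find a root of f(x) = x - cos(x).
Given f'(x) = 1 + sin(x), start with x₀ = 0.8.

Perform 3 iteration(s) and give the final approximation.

f(x) = x - cos(x)
f'(x) = 1 + sin(x)
x₀ = 0.8

Newton-Raphson formula: x_{n+1} = x_n - f(x_n)/f'(x_n)

Iteration 1:
  f(0.800000) = 0.103293
  f'(0.800000) = 1.717356
  x_1 = 0.800000 - 0.103293/1.717356 = 0.739853
Iteration 2:
  f(0.739853) = 0.001286
  f'(0.739853) = 1.674180
  x_2 = 0.739853 - 0.001286/1.674180 = 0.739085
Iteration 3:
  f(0.739085) = 0.000000
  f'(0.739085) = 1.673612
  x_3 = 0.739085 - 0.000000/1.673612 = 0.739085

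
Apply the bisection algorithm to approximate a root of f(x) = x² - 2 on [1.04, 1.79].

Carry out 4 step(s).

f(x) = x² - 2
Initial interval: [1.04, 1.79]

Iteration 1:
  c_1 = (1.040000 + 1.790000)/2 = 1.415000
  f(c_1) = f(1.415000) = 0.002225
  f(a) × f(c) < 0, new interval: [1.040000, 1.415000]
Iteration 2:
  c_2 = (1.040000 + 1.415000)/2 = 1.227500
  f(c_2) = f(1.227500) = -0.493244
  f(a) × f(c) ≥ 0, new interval: [1.227500, 1.415000]
Iteration 3:
  c_3 = (1.227500 + 1.415000)/2 = 1.321250
  f(c_3) = f(1.321250) = -0.254298
  f(a) × f(c) ≥ 0, new interval: [1.321250, 1.415000]
Iteration 4:
  c_4 = (1.321250 + 1.415000)/2 = 1.368125
  f(c_4) = f(1.368125) = -0.128234
  f(a) × f(c) ≥ 0, new interval: [1.368125, 1.415000]

After 4 iteration(s), the approximation is c_4 = 1.368125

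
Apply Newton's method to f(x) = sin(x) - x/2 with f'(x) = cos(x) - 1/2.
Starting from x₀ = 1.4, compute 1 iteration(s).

f(x) = sin(x) - x/2
f'(x) = cos(x) - 1/2
x₀ = 1.4

Newton-Raphson formula: x_{n+1} = x_n - f(x_n)/f'(x_n)

Iteration 1:
  f(1.400000) = 0.285450
  f'(1.400000) = -0.330033
  x_1 = 1.400000 - 0.285450/(-0.330033) = 2.264913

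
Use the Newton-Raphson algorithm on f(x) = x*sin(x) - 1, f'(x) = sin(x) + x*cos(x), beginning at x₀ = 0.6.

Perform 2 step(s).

f(x) = x*sin(x) - 1
f'(x) = sin(x) + x*cos(x)
x₀ = 0.6

Newton-Raphson formula: x_{n+1} = x_n - f(x_n)/f'(x_n)

Iteration 1:
  f(0.600000) = -0.661215
  f'(0.600000) = 1.059844
  x_1 = 0.600000 - (-0.661215)/1.059844 = 1.223879
Iteration 2:
  f(1.223879) = 0.150967
  f'(1.223879) = 1.356545
  x_2 = 1.223879 - 0.150967/1.356545 = 1.112591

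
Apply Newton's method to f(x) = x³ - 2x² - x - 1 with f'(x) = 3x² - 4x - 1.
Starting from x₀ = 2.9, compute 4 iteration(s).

f(x) = x³ - 2x² - x - 1
f'(x) = 3x² - 4x - 1
x₀ = 2.9

Newton-Raphson formula: x_{n+1} = x_n - f(x_n)/f'(x_n)

Iteration 1:
  f(2.900000) = 3.669000
  f'(2.900000) = 12.630000
  x_1 = 2.900000 - 3.669000/12.630000 = 2.609501
Iteration 2:
  f(2.609501) = 0.540895
  f'(2.609501) = 8.990485
  x_2 = 2.609501 - 0.540895/8.990485 = 2.549338
Iteration 3:
  f(2.549338) = 0.020879
  f'(2.549338) = 8.300022
  x_3 = 2.549338 - 0.020879/8.300022 = 2.546823
Iteration 4:
  f(2.546823) = 0.000036
  f'(2.546823) = 8.271626
  x_4 = 2.546823 - 0.000036/8.271626 = 2.546818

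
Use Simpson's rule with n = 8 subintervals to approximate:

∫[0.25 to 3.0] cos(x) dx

f(x) = cos(x)
a = 0.25, b = 3.0, n = 8
h = (b - a)/n = 0.343750

Simpson's rule: (h/3)[f(x₀) + 4f(x₁) + 2f(x₂) + ... + f(xₙ)]

x_0 = 0.2500, f(x_0) = 0.968912, coefficient = 1
x_1 = 0.5938, f(x_1) = 0.828848, coefficient = 4
x_2 = 0.9375, f(x_2) = 0.591805, coefficient = 2
x_3 = 1.2812, f(x_3) = 0.285517, coefficient = 4
x_4 = 1.6250, f(x_4) = -0.054177, coefficient = 2
x_5 = 1.9688, f(x_5) = -0.387533, coefficient = 4
x_6 = 2.3125, f(x_6) = -0.675545, coefficient = 2
x_7 = 2.6562, f(x_7) = -0.884515, coefficient = 4
x_8 = 3.0000, f(x_8) = -0.989992, coefficient = 1

I ≈ (0.343750/3) × -0.927642 = -0.106292
Exact value: -0.106284
Error: 0.000008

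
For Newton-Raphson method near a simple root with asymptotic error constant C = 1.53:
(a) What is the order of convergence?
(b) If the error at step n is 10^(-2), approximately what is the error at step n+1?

(a) Newton-Raphson has quadratic (order 2) convergence near simple roots.
    This means |e_{n+1}| ≈ C|e_n|².

(b) With |e_n| = 10^(-2) and C = 1.53:
    |e_{n+1}| ≈ 1.53 × (10^(-2))² = 1.53 × 10^(-4)

(a) 2 (quadratic); (b) |e_{n+1}| ≈ 1.530e-04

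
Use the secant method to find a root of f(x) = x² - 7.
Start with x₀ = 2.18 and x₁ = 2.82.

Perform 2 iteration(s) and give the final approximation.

f(x) = x² - 7
x₀ = 2.18, x₁ = 2.82

Secant formula: x_{n+1} = x_n - f(x_n)(x_n - x_{n-1})/(f(x_n) - f(x_{n-1}))

Iteration 1:
  f(2.180000) = -2.247600
  f(2.820000) = 0.952400
  x_2 = 2.820000 - 0.952400×(2.820000 - 2.180000)/(0.952400 - (-2.247600))
       = 2.629520
Iteration 2:
  f(2.820000) = 0.952400
  f(2.629520) = -0.085625
  x_3 = 2.629520 - (-0.085625)×(2.629520 - 2.820000)/(-0.085625 - 0.952400)
       = 2.645232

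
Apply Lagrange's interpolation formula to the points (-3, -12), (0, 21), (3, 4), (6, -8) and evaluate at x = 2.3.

Lagrange interpolation formula:
P(x) = Σ yᵢ × Lᵢ(x)
where Lᵢ(x) = Π_{j≠i} (x - xⱼ)/(xᵢ - xⱼ)

L_0(2.3) = (2.3 - 0)/(-3 - 0) × (2.3 - 3)/(-3 - 3) × (2.3 - 6)/(-3 - 6) = -0.036772
L_1(2.3) = (2.3 - (-3))/(0 - (-3)) × (2.3 - 3)/(0 - 3) × (2.3 - 6)/(0 - 6) = 0.254204
L_2(2.3) = (2.3 - (-3))/(3 - (-3)) × (2.3 - 0)/(3 - 0) × (2.3 - 6)/(3 - 6) = 0.835241
L_3(2.3) = (2.3 - (-3))/(6 - (-3)) × (2.3 - 0)/(6 - 0) × (2.3 - 3)/(6 - 3) = -0.052673

P(2.3) = (-12)×L_0(2.3) + 21×L_1(2.3) + 4×L_2(2.3) + (-8)×L_3(2.3)
P(2.3) = 9.541883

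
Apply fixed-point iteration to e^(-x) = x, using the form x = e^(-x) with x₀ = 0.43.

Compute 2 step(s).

Equation: e^(-x) = x
Fixed-point form: x = e^(-x)
x₀ = 0.43

x_1 = g(0.430000) = 0.650509
x_2 = g(0.650509) = 0.521780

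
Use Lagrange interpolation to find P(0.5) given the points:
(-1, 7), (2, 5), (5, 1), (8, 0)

Lagrange interpolation formula:
P(x) = Σ yᵢ × Lᵢ(x)
where Lᵢ(x) = Π_{j≠i} (x - xⱼ)/(xᵢ - xⱼ)

L_0(0.5) = (0.5 - 2)/(-1 - 2) × (0.5 - 5)/(-1 - 5) × (0.5 - 8)/(-1 - 8) = 0.312500
L_1(0.5) = (0.5 - (-1))/(2 - (-1)) × (0.5 - 5)/(2 - 5) × (0.5 - 8)/(2 - 8) = 0.937500
L_2(0.5) = (0.5 - (-1))/(5 - (-1)) × (0.5 - 2)/(5 - 2) × (0.5 - 8)/(5 - 8) = -0.312500
L_3(0.5) = (0.5 - (-1))/(8 - (-1)) × (0.5 - 2)/(8 - 2) × (0.5 - 5)/(8 - 5) = 0.062500

P(0.5) = 7×L_0(0.5) + 5×L_1(0.5) + 1×L_2(0.5) + 0×L_3(0.5)
P(0.5) = 6.562500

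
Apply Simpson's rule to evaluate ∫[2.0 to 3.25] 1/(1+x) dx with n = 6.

f(x) = 1/(1+x)
a = 2.0, b = 3.25, n = 6
h = (b - a)/n = 0.208333

Simpson's rule: (h/3)[f(x₀) + 4f(x₁) + 2f(x₂) + ... + f(xₙ)]

x_0 = 2.0000, f(x_0) = 0.333333, coefficient = 1
x_1 = 2.2083, f(x_1) = 0.311688, coefficient = 4
x_2 = 2.4167, f(x_2) = 0.292683, coefficient = 2
x_3 = 2.6250, f(x_3) = 0.275862, coefficient = 4
x_4 = 2.8333, f(x_4) = 0.260870, coefficient = 2
x_5 = 3.0417, f(x_5) = 0.247423, coefficient = 4
x_6 = 3.2500, f(x_6) = 0.235294, coefficient = 1

I ≈ (0.208333/3) × 5.015625 = 0.348307
Exact value: 0.348307
Error: 0.000001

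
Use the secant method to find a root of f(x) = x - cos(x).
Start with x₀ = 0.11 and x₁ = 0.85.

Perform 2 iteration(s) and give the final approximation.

f(x) = x - cos(x)
x₀ = 0.11, x₁ = 0.85

Secant formula: x_{n+1} = x_n - f(x_n)(x_n - x_{n-1})/(f(x_n) - f(x_{n-1}))

Iteration 1:
  f(0.110000) = -0.883956
  f(0.850000) = 0.190017
  x_2 = 0.850000 - 0.190017×(0.850000 - 0.110000)/(0.190017 - (-0.883956))
       = 0.719073
Iteration 2:
  f(0.850000) = 0.190017
  f(0.719073) = -0.033344
  x_3 = 0.719073 - (-0.033344)×(0.719073 - 0.850000)/(-0.033344 - 0.190017)
       = 0.738618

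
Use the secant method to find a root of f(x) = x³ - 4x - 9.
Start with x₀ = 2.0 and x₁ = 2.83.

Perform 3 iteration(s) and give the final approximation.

f(x) = x³ - 4x - 9
x₀ = 2.0, x₁ = 2.83

Secant formula: x_{n+1} = x_n - f(x_n)(x_n - x_{n-1})/(f(x_n) - f(x_{n-1}))

Iteration 1:
  f(2.000000) = -9.000000
  f(2.830000) = 2.345187
  x_2 = 2.830000 - 2.345187×(2.830000 - 2.000000)/(2.345187 - (-9.000000))
       = 2.658429
Iteration 2:
  f(2.830000) = 2.345187
  f(2.658429) = -0.845948
  x_3 = 2.658429 - (-0.845948)×(2.658429 - 2.830000)/(-0.845948 - 2.345187)
       = 2.703911
Iteration 3:
  f(2.658429) = -0.845948
  f(2.703911) = -0.046981
  x_4 = 2.703911 - (-0.046981)×(2.703911 - 2.658429)/(-0.046981 - (-0.845948))
       = 2.706586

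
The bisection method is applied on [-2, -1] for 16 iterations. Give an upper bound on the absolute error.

Bisection error bound: |error| ≤ (b-a)/2^n
|error| ≤ (-1 - (-2))/2^16 = 1/2^16
|error| ≤ 0.0000152588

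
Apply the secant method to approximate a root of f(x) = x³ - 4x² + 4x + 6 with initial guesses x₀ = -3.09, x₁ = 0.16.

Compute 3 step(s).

f(x) = x³ - 4x² + 4x + 6
x₀ = -3.09, x₁ = 0.16

Secant formula: x_{n+1} = x_n - f(x_n)(x_n - x_{n-1})/(f(x_n) - f(x_{n-1}))

Iteration 1:
  f(-3.090000) = -74.056029
  f(0.160000) = 6.541696
  x_2 = 0.160000 - 6.541696×(0.160000 - (-3.090000))/(6.541696 - (-74.056029))
       = -0.103786
Iteration 2:
  f(0.160000) = 6.541696
  f(-0.103786) = 5.540654
  x_3 = -0.103786 - 5.540654×(-0.103786 - 0.160000)/(5.540654 - 6.541696)
       = -1.563809
Iteration 3:
  f(-0.103786) = 5.540654
  f(-1.563809) = -13.861522
  x_4 = -1.563809 - (-13.861522)×(-1.563809 - (-0.103786))/(-13.861522 - 5.540654)
       = -0.520723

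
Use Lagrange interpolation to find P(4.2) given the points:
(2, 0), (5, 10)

Lagrange interpolation formula:
P(x) = Σ yᵢ × Lᵢ(x)
where Lᵢ(x) = Π_{j≠i} (x - xⱼ)/(xᵢ - xⱼ)

L_0(4.2) = (4.2 - 5)/(2 - 5) = 0.266667
L_1(4.2) = (4.2 - 2)/(5 - 2) = 0.733333

P(4.2) = 0×L_0(4.2) + 10×L_1(4.2)
P(4.2) = 7.333333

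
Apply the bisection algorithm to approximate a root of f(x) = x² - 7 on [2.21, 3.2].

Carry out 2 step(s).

f(x) = x² - 7
Initial interval: [2.21, 3.2]

Iteration 1:
  c_1 = (2.210000 + 3.200000)/2 = 2.705000
  f(c_1) = f(2.705000) = 0.317025
  f(a) × f(c) < 0, new interval: [2.210000, 2.705000]
Iteration 2:
  c_2 = (2.210000 + 2.705000)/2 = 2.457500
  f(c_2) = f(2.457500) = -0.960694
  f(a) × f(c) ≥ 0, new interval: [2.457500, 2.705000]

After 2 iteration(s), the approximation is c_2 = 2.457500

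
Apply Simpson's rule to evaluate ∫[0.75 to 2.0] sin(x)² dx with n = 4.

f(x) = sin(x)²
a = 0.75, b = 2.0, n = 4
h = (b - a)/n = 0.312500

Simpson's rule: (h/3)[f(x₀) + 4f(x₁) + 2f(x₂) + ... + f(xₙ)]

x_0 = 0.7500, f(x_0) = 0.464631, coefficient = 1
x_1 = 1.0625, f(x_1) = 0.763133, coefficient = 4
x_2 = 1.3750, f(x_2) = 0.962151, coefficient = 2
x_3 = 1.6875, f(x_3) = 0.986442, coefficient = 4
x_4 = 2.0000, f(x_4) = 0.826822, coefficient = 1

I ≈ (0.312500/3) × 10.214056 = 1.063964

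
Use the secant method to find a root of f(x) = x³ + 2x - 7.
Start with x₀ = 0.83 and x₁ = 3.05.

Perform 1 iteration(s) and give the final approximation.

f(x) = x³ + 2x - 7
x₀ = 0.83, x₁ = 3.05

Secant formula: x_{n+1} = x_n - f(x_n)(x_n - x_{n-1})/(f(x_n) - f(x_{n-1}))

Iteration 1:
  f(0.830000) = -4.768213
  f(3.050000) = 27.472625
  x_2 = 3.050000 - 27.472625×(3.050000 - 0.830000)/(27.472625 - (-4.768213))
       = 1.158324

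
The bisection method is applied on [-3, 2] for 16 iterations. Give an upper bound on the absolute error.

Bisection error bound: |error| ≤ (b-a)/2^n
|error| ≤ (2 - (-3))/2^16 = 5/2^16
|error| ≤ 0.0000762939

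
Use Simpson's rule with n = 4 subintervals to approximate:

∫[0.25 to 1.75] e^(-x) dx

f(x) = e^(-x)
a = 0.25, b = 1.75, n = 4
h = (b - a)/n = 0.375000

Simpson's rule: (h/3)[f(x₀) + 4f(x₁) + 2f(x₂) + ... + f(xₙ)]

x_0 = 0.2500, f(x_0) = 0.778801, coefficient = 1
x_1 = 0.6250, f(x_1) = 0.535261, coefficient = 4
x_2 = 1.0000, f(x_2) = 0.367879, coefficient = 2
x_3 = 1.3750, f(x_3) = 0.252840, coefficient = 4
x_4 = 1.7500, f(x_4) = 0.173774, coefficient = 1

I ≈ (0.375000/3) × 4.840738 = 0.605092
Exact value: 0.605027
Error: 0.000065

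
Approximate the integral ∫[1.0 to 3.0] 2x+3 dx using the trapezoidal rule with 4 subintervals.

f(x) = 2x+3
a = 1.0, b = 3.0, n = 4
h = (b - a)/n = 0.500000

Trapezoidal rule: (h/2)[f(x₀) + 2f(x₁) + 2f(x₂) + ... + f(xₙ)]

x_0 = 1.0000, f(x_0) = 5.000000, coefficient = 1
x_1 = 1.5000, f(x_1) = 6.000000, coefficient = 2
x_2 = 2.0000, f(x_2) = 7.000000, coefficient = 2
x_3 = 2.5000, f(x_3) = 8.000000, coefficient = 2
x_4 = 3.0000, f(x_4) = 9.000000, coefficient = 1

I ≈ (0.500000/2) × 56.000000 = 14.000000
Exact value: 14.000000
Error: 0.000000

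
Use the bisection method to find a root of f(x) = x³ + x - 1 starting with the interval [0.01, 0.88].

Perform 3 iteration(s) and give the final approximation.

f(x) = x³ + x - 1
Initial interval: [0.01, 0.88]

Iteration 1:
  c_1 = (0.010000 + 0.880000)/2 = 0.445000
  f(c_1) = f(0.445000) = -0.466879
  f(a) × f(c) ≥ 0, new interval: [0.445000, 0.880000]
Iteration 2:
  c_2 = (0.445000 + 0.880000)/2 = 0.662500
  f(c_2) = f(0.662500) = -0.046725
  f(a) × f(c) ≥ 0, new interval: [0.662500, 0.880000]
Iteration 3:
  c_3 = (0.662500 + 0.880000)/2 = 0.771250
  f(c_3) = f(0.771250) = 0.230010
  f(a) × f(c) < 0, new interval: [0.662500, 0.771250]

After 3 iteration(s), the approximation is c_3 = 0.771250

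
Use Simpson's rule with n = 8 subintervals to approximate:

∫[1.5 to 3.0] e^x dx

f(x) = e^x
a = 1.5, b = 3.0, n = 8
h = (b - a)/n = 0.187500

Simpson's rule: (h/3)[f(x₀) + 4f(x₁) + 2f(x₂) + ... + f(xₙ)]

x_0 = 1.5000, f(x_0) = 4.481689, coefficient = 1
x_1 = 1.6875, f(x_1) = 5.405949, coefficient = 4
x_2 = 1.8750, f(x_2) = 6.520819, coefficient = 2
x_3 = 2.0625, f(x_3) = 7.865609, coefficient = 4
x_4 = 2.2500, f(x_4) = 9.487736, coefficient = 2
x_5 = 2.4375, f(x_5) = 11.444394, coefficient = 4
x_6 = 2.6250, f(x_6) = 13.804574, coefficient = 2
x_7 = 2.8125, f(x_7) = 16.651495, coefficient = 4
x_8 = 3.0000, f(x_8) = 20.085537, coefficient = 1

I ≈ (0.187500/3) × 249.663273 = 15.603955
Exact value: 15.603848
Error: 0.000107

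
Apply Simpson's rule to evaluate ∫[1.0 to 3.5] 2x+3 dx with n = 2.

f(x) = 2x+3
a = 1.0, b = 3.5, n = 2
h = (b - a)/n = 1.250000

Simpson's rule: (h/3)[f(x₀) + 4f(x₁) + 2f(x₂) + ... + f(xₙ)]

x_0 = 1.0000, f(x_0) = 5.000000, coefficient = 1
x_1 = 2.2500, f(x_1) = 7.500000, coefficient = 4
x_2 = 3.5000, f(x_2) = 10.000000, coefficient = 1

I ≈ (1.250000/3) × 45.000000 = 18.750000
Exact value: 18.750000
Error: 0.000000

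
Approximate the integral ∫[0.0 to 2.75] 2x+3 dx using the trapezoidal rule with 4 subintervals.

f(x) = 2x+3
a = 0.0, b = 2.75, n = 4
h = (b - a)/n = 0.687500

Trapezoidal rule: (h/2)[f(x₀) + 2f(x₁) + 2f(x₂) + ... + f(xₙ)]

x_0 = 0.0000, f(x_0) = 3.000000, coefficient = 1
x_1 = 0.6875, f(x_1) = 4.375000, coefficient = 2
x_2 = 1.3750, f(x_2) = 5.750000, coefficient = 2
x_3 = 2.0625, f(x_3) = 7.125000, coefficient = 2
x_4 = 2.7500, f(x_4) = 8.500000, coefficient = 1

I ≈ (0.687500/2) × 46.000000 = 15.812500
Exact value: 15.812500
Error: 0.000000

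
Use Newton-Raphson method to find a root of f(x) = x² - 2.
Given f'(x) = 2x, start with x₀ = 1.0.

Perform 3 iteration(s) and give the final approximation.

f(x) = x² - 2
f'(x) = 2x
x₀ = 1.0

Newton-Raphson formula: x_{n+1} = x_n - f(x_n)/f'(x_n)

Iteration 1:
  f(1.000000) = -1.000000
  f'(1.000000) = 2.000000
  x_1 = 1.000000 - (-1.000000)/2.000000 = 1.500000
Iteration 2:
  f(1.500000) = 0.250000
  f'(1.500000) = 3.000000
  x_2 = 1.500000 - 0.250000/3.000000 = 1.416667
Iteration 3:
  f(1.416667) = 0.006944
  f'(1.416667) = 2.833333
  x_3 = 1.416667 - 0.006944/2.833333 = 1.414216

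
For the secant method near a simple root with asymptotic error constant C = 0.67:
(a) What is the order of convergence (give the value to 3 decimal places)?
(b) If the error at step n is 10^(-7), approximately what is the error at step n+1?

(a) Secant method has superlinear convergence with order φ = (1+√5)/2 ≈ 1.618.
    This means |e_{n+1}| ≈ C|e_n|^1.618.

(b) With |e_n| = 10^(-7) and C = 0.67:
    |e_{n+1}| ≈ 0.67 × (10^(-7))^1.618 = 0.67 × 10^(-11.33)

(a) ≈ 1.618 (golden ratio); (b) |e_{n+1}| ≈ 3.161e-12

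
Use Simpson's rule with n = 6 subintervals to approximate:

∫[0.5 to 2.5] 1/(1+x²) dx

f(x) = 1/(1+x²)
a = 0.5, b = 2.5, n = 6
h = (b - a)/n = 0.333333

Simpson's rule: (h/3)[f(x₀) + 4f(x₁) + 2f(x₂) + ... + f(xₙ)]

x_0 = 0.5000, f(x_0) = 0.800000, coefficient = 1
x_1 = 0.8333, f(x_1) = 0.590164, coefficient = 4
x_2 = 1.1667, f(x_2) = 0.423529, coefficient = 2
x_3 = 1.5000, f(x_3) = 0.307692, coefficient = 4
x_4 = 1.8333, f(x_4) = 0.229299, coefficient = 2
x_5 = 2.1667, f(x_5) = 0.175610, coefficient = 4
x_6 = 2.5000, f(x_6) = 0.137931, coefficient = 1

I ≈ (0.333333/3) × 6.537453 = 0.726384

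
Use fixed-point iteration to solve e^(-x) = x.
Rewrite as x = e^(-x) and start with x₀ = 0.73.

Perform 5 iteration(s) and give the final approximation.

Equation: e^(-x) = x
Fixed-point form: x = e^(-x)
x₀ = 0.73

x_1 = g(0.730000) = 0.481909
x_2 = g(0.481909) = 0.617603
x_3 = g(0.617603) = 0.539235
x_4 = g(0.539235) = 0.583194
x_5 = g(0.583194) = 0.558113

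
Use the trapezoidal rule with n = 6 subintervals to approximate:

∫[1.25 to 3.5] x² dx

f(x) = x²
a = 1.25, b = 3.5, n = 6
h = (b - a)/n = 0.375000

Trapezoidal rule: (h/2)[f(x₀) + 2f(x₁) + 2f(x₂) + ... + f(xₙ)]

x_0 = 1.2500, f(x_0) = 1.562500, coefficient = 1
x_1 = 1.6250, f(x_1) = 2.640625, coefficient = 2
x_2 = 2.0000, f(x_2) = 4.000000, coefficient = 2
x_3 = 2.3750, f(x_3) = 5.640625, coefficient = 2
x_4 = 2.7500, f(x_4) = 7.562500, coefficient = 2
x_5 = 3.1250, f(x_5) = 9.765625, coefficient = 2
x_6 = 3.5000, f(x_6) = 12.250000, coefficient = 1

I ≈ (0.375000/2) × 73.031250 = 13.693359
Exact value: 13.640625
Error: 0.052734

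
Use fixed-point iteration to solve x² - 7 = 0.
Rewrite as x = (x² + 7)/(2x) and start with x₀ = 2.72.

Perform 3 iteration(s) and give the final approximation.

Equation: x² - 7 = 0
Fixed-point form: x = (x² + 7)/(2x)
x₀ = 2.72

x_1 = g(2.720000) = 2.646765
x_2 = g(2.646765) = 2.645752
x_3 = g(2.645752) = 2.645751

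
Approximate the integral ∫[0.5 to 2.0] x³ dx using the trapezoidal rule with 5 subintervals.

f(x) = x³
a = 0.5, b = 2.0, n = 5
h = (b - a)/n = 0.300000

Trapezoidal rule: (h/2)[f(x₀) + 2f(x₁) + 2f(x₂) + ... + f(xₙ)]

x_0 = 0.5000, f(x_0) = 0.125000, coefficient = 1
x_1 = 0.8000, f(x_1) = 0.512000, coefficient = 2
x_2 = 1.1000, f(x_2) = 1.331000, coefficient = 2
x_3 = 1.4000, f(x_3) = 2.744000, coefficient = 2
x_4 = 1.7000, f(x_4) = 4.913000, coefficient = 2
x_5 = 2.0000, f(x_5) = 8.000000, coefficient = 1

I ≈ (0.300000/2) × 27.125000 = 4.068750
Exact value: 3.984375
Error: 0.084375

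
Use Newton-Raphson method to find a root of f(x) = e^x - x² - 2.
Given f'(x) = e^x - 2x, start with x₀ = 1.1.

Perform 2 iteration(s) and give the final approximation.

f(x) = e^x - x² - 2
f'(x) = e^x - 2x
x₀ = 1.1

Newton-Raphson formula: x_{n+1} = x_n - f(x_n)/f'(x_n)

Iteration 1:
  f(1.100000) = -0.205834
  f'(1.100000) = 0.804166
  x_1 = 1.100000 - (-0.205834)/0.804166 = 1.355960
Iteration 2:
  f(1.355960) = 0.041856
  f'(1.355960) = 1.168564
  x_2 = 1.355960 - 0.041856/1.168564 = 1.320141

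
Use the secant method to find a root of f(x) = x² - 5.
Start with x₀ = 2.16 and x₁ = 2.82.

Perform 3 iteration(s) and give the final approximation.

f(x) = x² - 5
x₀ = 2.16, x₁ = 2.82

Secant formula: x_{n+1} = x_n - f(x_n)(x_n - x_{n-1})/(f(x_n) - f(x_{n-1}))

Iteration 1:
  f(2.160000) = -0.334400
  f(2.820000) = 2.952400
  x_2 = 2.820000 - 2.952400×(2.820000 - 2.160000)/(2.952400 - (-0.334400))
       = 2.227149
Iteration 2:
  f(2.820000) = 2.952400
  f(2.227149) = -0.039809
  x_3 = 2.227149 - (-0.039809)×(2.227149 - 2.820000)/(-0.039809 - 2.952400)
       = 2.235036
Iteration 3:
  f(2.227149) = -0.039809
  f(2.235036) = -0.004614
  x_4 = 2.235036 - (-0.004614)×(2.235036 - 2.227149)/(-0.004614 - (-0.039809))
       = 2.236070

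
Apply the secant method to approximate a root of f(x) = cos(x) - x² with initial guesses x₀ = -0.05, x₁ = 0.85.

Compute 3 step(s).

f(x) = cos(x) - x²
x₀ = -0.05, x₁ = 0.85

Secant formula: x_{n+1} = x_n - f(x_n)(x_n - x_{n-1})/(f(x_n) - f(x_{n-1}))

Iteration 1:
  f(-0.050000) = 0.996250
  f(0.850000) = -0.062517
  x_2 = 0.850000 - (-0.062517)×(0.850000 - (-0.050000))/(-0.062517 - 0.996250)
       = 0.796858
Iteration 2:
  f(0.850000) = -0.062517
  f(0.796858) = 0.063975
  x_3 = 0.796858 - 0.063975×(0.796858 - 0.850000)/(0.063975 - (-0.062517))
       = 0.823735
Iteration 3:
  f(0.796858) = 0.063975
  f(0.823735) = 0.000946
  x_4 = 0.823735 - 0.000946×(0.823735 - 0.796858)/(0.000946 - 0.063975)
       = 0.824139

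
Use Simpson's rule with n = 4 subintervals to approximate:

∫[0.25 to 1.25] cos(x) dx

f(x) = cos(x)
a = 0.25, b = 1.25, n = 4
h = (b - a)/n = 0.250000

Simpson's rule: (h/3)[f(x₀) + 4f(x₁) + 2f(x₂) + ... + f(xₙ)]

x_0 = 0.2500, f(x_0) = 0.968912, coefficient = 1
x_1 = 0.5000, f(x_1) = 0.877583, coefficient = 4
x_2 = 0.7500, f(x_2) = 0.731689, coefficient = 2
x_3 = 1.0000, f(x_3) = 0.540302, coefficient = 4
x_4 = 1.2500, f(x_4) = 0.315322, coefficient = 1

I ≈ (0.250000/3) × 8.419152 = 0.701596
Exact value: 0.701581
Error: 0.000015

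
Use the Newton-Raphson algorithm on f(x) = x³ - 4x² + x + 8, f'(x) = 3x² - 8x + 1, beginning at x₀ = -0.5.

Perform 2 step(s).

f(x) = x³ - 4x² + x + 8
f'(x) = 3x² - 8x + 1
x₀ = -0.5

Newton-Raphson formula: x_{n+1} = x_n - f(x_n)/f'(x_n)

Iteration 1:
  f(-0.500000) = 6.375000
  f'(-0.500000) = 5.750000
  x_1 = -0.500000 - 6.375000/5.750000 = -1.608696
Iteration 2:
  f(-1.608696) = -8.123449
  f'(-1.608696) = 21.633270
  x_2 = -1.608696 - (-8.123449)/21.633270 = -1.233188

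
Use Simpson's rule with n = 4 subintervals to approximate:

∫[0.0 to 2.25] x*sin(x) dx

f(x) = x*sin(x)
a = 0.0, b = 2.25, n = 4
h = (b - a)/n = 0.562500

Simpson's rule: (h/3)[f(x₀) + 4f(x₁) + 2f(x₂) + ... + f(xₙ)]

x_0 = 0.0000, f(x_0) = 0.000000, coefficient = 1
x_1 = 0.5625, f(x_1) = 0.299983, coefficient = 4
x_2 = 1.1250, f(x_2) = 1.015051, coefficient = 2
x_3 = 1.6875, f(x_3) = 1.676021, coefficient = 4
x_4 = 2.2500, f(x_4) = 1.750665, coefficient = 1

I ≈ (0.562500/3) × 11.684783 = 2.190897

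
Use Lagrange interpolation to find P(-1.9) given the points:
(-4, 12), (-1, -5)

Lagrange interpolation formula:
P(x) = Σ yᵢ × Lᵢ(x)
where Lᵢ(x) = Π_{j≠i} (x - xⱼ)/(xᵢ - xⱼ)

L_0(-1.9) = (-1.9 - (-1))/(-4 - (-1)) = 0.300000
L_1(-1.9) = (-1.9 - (-4))/(-1 - (-4)) = 0.700000

P(-1.9) = 12×L_0(-1.9) + (-5)×L_1(-1.9)
P(-1.9) = 0.100000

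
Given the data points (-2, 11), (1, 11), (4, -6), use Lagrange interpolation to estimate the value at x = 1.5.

Lagrange interpolation formula:
P(x) = Σ yᵢ × Lᵢ(x)
where Lᵢ(x) = Π_{j≠i} (x - xⱼ)/(xᵢ - xⱼ)

L_0(1.5) = (1.5 - 1)/(-2 - 1) × (1.5 - 4)/(-2 - 4) = -0.069444
L_1(1.5) = (1.5 - (-2))/(1 - (-2)) × (1.5 - 4)/(1 - 4) = 0.972222
L_2(1.5) = (1.5 - (-2))/(4 - (-2)) × (1.5 - 1)/(4 - 1) = 0.097222

P(1.5) = 11×L_0(1.5) + 11×L_1(1.5) + (-6)×L_2(1.5)
P(1.5) = 9.347222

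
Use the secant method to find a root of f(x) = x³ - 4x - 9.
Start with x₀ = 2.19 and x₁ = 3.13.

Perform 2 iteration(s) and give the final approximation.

f(x) = x³ - 4x - 9
x₀ = 2.19, x₁ = 3.13

Secant formula: x_{n+1} = x_n - f(x_n)(x_n - x_{n-1})/(f(x_n) - f(x_{n-1}))

Iteration 1:
  f(2.190000) = -7.256541
  f(3.130000) = 9.144297
  x_2 = 3.130000 - 9.144297×(3.130000 - 2.190000)/(9.144297 - (-7.256541))
       = 2.605902
Iteration 2:
  f(3.130000) = 9.144297
  f(2.605902) = -1.727636
  x_3 = 2.605902 - (-1.727636)×(2.605902 - 3.130000)/(-1.727636 - 9.144297)
       = 2.689186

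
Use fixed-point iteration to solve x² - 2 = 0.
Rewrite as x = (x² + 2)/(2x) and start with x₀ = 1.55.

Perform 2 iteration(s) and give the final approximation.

Equation: x² - 2 = 0
Fixed-point form: x = (x² + 2)/(2x)
x₀ = 1.55

x_1 = g(1.550000) = 1.420161
x_2 = g(1.420161) = 1.414226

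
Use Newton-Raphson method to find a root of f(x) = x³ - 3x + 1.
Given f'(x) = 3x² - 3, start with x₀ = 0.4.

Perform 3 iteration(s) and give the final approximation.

f(x) = x³ - 3x + 1
f'(x) = 3x² - 3
x₀ = 0.4

Newton-Raphson formula: x_{n+1} = x_n - f(x_n)/f'(x_n)

Iteration 1:
  f(0.400000) = -0.136000
  f'(0.400000) = -2.520000
  x_1 = 0.400000 - (-0.136000)/(-2.520000) = 0.346032
Iteration 2:
  f(0.346032) = 0.003338
  f'(0.346032) = -2.640786
  x_2 = 0.346032 - 0.003338/(-2.640786) = 0.347296
Iteration 3:
  f(0.347296) = 0.000002
  f'(0.347296) = -2.638157
  x_3 = 0.347296 - 0.000002/(-2.638157) = 0.347296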